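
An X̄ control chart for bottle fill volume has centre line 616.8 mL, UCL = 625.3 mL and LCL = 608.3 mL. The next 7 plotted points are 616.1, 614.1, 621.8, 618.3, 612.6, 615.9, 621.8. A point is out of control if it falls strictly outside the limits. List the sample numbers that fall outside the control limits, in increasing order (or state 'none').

All 7 points lie within [608.3, 625.3].

none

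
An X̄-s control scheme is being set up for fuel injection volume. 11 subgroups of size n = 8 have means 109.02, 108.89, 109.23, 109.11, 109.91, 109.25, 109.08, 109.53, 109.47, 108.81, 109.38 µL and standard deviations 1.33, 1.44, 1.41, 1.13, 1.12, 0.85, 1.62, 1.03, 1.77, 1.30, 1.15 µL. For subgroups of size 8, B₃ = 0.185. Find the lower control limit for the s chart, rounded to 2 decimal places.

s̄ = (1.33 + 1.44 + 1.41 + 1.13 + 1.12 + 0.85 + 1.62 + 1.03 + 1.77 + 1.30 + 1.15) / 11 = 1.2864
LCL_s = B₃·s̄ = 0.185 × 1.2864 = 0.2380

0.24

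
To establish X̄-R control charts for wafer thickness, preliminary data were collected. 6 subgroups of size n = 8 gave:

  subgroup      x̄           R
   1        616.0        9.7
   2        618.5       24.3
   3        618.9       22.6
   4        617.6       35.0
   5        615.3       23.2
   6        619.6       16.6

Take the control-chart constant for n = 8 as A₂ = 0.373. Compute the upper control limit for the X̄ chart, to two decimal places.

X̄̄ = (616.0 + 618.5 + 618.9 + 617.6 + 615.3 + 619.6) / 6 = 3705.9000 / 6 = 617.6500
R̄ = (9.7 + 24.3 + 22.6 + 35.0 + 23.2 + 16.6) / 6 = 131.4000 / 6 = 21.9000
UCL = X̄̄ + A₂·R̄ = 617.6500 + 0.373 × 21.9000 = 625.8187

625.82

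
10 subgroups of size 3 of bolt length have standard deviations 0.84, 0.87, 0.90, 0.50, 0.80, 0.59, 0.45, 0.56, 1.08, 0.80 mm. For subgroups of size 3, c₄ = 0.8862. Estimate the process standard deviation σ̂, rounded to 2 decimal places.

s̄ = (0.84 + 0.87 + 0.90 + 0.50 + 0.80 + 0.59 + 0.45 + 0.56 + 1.08 + 0.80) / 10 = 0.7390
σ̂ = s̄ / c₄ = 0.7390 / 0.8862 = 0.8339

0.83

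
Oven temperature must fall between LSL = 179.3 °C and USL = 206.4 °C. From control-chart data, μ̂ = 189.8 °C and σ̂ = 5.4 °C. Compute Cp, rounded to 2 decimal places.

Cp = (USL − LSL) / (6σ̂) = (206.4 − 179.3) / (6 × 5.4) = 27.1000 / 32.4000 = 0.8364

0.84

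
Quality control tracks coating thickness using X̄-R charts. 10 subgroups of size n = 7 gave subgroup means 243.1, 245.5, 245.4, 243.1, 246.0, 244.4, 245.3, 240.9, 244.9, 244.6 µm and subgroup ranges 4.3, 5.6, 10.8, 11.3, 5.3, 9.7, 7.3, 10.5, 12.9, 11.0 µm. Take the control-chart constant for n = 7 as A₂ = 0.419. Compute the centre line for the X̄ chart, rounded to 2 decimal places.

244.32

X̄̄ = (243.1 + 245.5 + 245.4 + 243.1 + 246.0 + 244.4 + 245.3 + 240.9 + 244.9 + 244.6) / 10 = 2443.2000 / 10 = 244.3200
CL = X̄̄ = 244.3200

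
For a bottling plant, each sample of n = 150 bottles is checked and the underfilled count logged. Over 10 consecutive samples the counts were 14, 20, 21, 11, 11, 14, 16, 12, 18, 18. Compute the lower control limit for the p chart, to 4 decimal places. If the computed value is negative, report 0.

0.0288

p̄ = Σdᵢ / (k·n) = 155 / (10 × 150) = 0.10333
LCL = p̄ − 3·√(p̄(1−p̄)/n) = 0.10333 − 3 × 0.02485 = 0.02877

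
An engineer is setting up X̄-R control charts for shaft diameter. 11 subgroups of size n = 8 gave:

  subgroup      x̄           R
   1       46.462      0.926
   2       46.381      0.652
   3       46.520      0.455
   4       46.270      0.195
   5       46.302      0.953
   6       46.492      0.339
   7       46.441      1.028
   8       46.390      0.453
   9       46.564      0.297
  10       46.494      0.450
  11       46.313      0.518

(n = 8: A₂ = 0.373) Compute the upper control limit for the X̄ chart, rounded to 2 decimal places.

46.63

X̄̄ = (46.462 + 46.381 + 46.520 + 46.270 + 46.302 + 46.492 + 46.441 + 46.390 + 46.564 + 46.494 + 46.313) / 11 = 510.6290 / 11 = 46.4208
R̄ = (0.926 + 0.652 + 0.455 + 0.195 + 0.953 + 0.339 + 1.028 + 0.453 + 0.297 + 0.450 + 0.518) / 11 = 6.2660 / 11 = 0.5696
UCL = X̄̄ + A₂·R̄ = 46.4208 + 0.373 × 0.5696 = 46.6333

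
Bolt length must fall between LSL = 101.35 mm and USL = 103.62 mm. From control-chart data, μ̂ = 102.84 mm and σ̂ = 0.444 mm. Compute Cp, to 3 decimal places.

0.852

Cp = (USL − LSL) / (6σ̂) = (103.62 − 101.35) / (6 × 0.444) = 2.2700 / 2.6640 = 0.8521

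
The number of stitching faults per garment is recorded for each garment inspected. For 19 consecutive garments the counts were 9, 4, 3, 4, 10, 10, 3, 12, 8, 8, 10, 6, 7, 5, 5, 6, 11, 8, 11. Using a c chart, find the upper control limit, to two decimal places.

c̄ = (9 + 4 + 3 + 4 + 10 + 10 + 3 + 12 + 8 + 8 + 10 + 6 + 7 + 5 + 5 + 6 + 11 + 8 + 11) / 19 = 140 / 19 = 7.3684
UCL = c̄ + 3√c̄ = 7.3684 + 3 × √7.3684 = 7.3684 + 3 × 2.7145 = 15.5119

15.51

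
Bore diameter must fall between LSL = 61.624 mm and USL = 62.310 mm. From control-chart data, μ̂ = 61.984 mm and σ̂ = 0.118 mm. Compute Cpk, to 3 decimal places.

Cpu = (USL − μ̂) / (3σ̂) = (62.310 − 61.984) / (3 × 0.118) = 0.9209; Cpl = (μ̂ − LSL) / (3σ̂) = (61.984 − 61.624) / (3 × 0.118) = 1.0169; Cpk = min(Cpu, Cpl) = 0.9209

0.921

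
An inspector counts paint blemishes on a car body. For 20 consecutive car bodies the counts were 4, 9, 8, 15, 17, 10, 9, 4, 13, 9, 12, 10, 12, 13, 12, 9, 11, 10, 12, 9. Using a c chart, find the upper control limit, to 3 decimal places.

20.075

c̄ = (4 + 9 + 8 + 15 + 17 + 10 + 9 + 4 + 13 + 9 + 12 + 10 + 12 + 13 + 12 + 9 + 11 + 10 + 12 + 9) / 20 = 208 / 20 = 10.4000
UCL = c̄ + 3√c̄ = 10.4000 + 3 × √10.4000 = 10.4000 + 3 × 3.2249 = 20.0747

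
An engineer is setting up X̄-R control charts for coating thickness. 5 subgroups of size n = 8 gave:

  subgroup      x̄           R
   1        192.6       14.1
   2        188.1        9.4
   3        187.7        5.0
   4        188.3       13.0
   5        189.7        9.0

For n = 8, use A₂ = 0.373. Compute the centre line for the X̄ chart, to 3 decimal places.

X̄̄ = (192.6 + 188.1 + 187.7 + 188.3 + 189.7) / 5 = 946.4000 / 5 = 189.2800
CL = X̄̄ = 189.2800

189.280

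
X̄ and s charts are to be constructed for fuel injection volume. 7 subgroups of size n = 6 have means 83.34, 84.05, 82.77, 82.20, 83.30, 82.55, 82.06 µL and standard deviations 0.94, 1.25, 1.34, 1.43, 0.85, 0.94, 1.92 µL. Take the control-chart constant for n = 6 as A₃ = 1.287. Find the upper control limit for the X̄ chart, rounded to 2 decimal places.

X̄̄ = (83.34 + 84.05 + 82.77 + 82.20 + 83.30 + 82.55 + 82.06) / 7 = 82.8957
s̄ = (0.94 + 1.25 + 1.34 + 1.43 + 0.85 + 0.94 + 1.92) / 7 = 1.2386
UCL = X̄̄ + A₃·s̄ = 82.8957 + 1.287 × 1.2386 = 84.4898

84.49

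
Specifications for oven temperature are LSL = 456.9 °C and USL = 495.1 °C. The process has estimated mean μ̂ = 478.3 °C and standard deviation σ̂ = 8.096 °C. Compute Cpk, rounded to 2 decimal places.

0.69

Cpu = (USL − μ̂) / (3σ̂) = (495.1 − 478.3) / (3 × 8.096) = 0.6917; Cpl = (μ̂ − LSL) / (3σ̂) = (478.3 − 456.9) / (3 × 8.096) = 0.8811; Cpk = min(Cpu, Cpl) = 0.6917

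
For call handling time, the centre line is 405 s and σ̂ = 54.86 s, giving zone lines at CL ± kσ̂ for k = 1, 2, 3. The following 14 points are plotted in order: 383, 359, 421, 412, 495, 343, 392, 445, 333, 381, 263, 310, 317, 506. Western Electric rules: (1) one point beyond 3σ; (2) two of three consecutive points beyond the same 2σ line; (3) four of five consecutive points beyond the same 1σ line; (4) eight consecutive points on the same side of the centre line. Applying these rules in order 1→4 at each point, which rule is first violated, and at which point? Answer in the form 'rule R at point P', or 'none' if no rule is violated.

rule 3 at point 13

Zone of each point (C = within 1σ̂, B = 1σ̂–2σ̂, A = 2σ̂–3σ̂, * = beyond 3σ̂; sign = side of CL): 1:-C, 2:-C, 3:+C, 4:+C, 5:+B, 6:-B, 7:-C, 8:+C, 9:-B, 10:-C, 11:-A, 12:-B, 13:-B, 14:+B
Rule 3 (four of five consecutive points beyond the same 1σ limit) is satisfied at point 13.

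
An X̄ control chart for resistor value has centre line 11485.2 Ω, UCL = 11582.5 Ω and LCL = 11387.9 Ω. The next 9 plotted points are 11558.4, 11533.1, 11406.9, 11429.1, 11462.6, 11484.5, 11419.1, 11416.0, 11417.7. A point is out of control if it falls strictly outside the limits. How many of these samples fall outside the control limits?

All 9 points lie within [11387.9, 11582.5].

0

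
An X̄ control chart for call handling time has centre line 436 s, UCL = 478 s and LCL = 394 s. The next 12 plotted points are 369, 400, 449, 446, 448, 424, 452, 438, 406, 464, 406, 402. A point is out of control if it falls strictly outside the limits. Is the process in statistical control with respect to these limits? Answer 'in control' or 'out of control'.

Compare each point to [394, 478]: sample 1 = 369 < LCL.

out of control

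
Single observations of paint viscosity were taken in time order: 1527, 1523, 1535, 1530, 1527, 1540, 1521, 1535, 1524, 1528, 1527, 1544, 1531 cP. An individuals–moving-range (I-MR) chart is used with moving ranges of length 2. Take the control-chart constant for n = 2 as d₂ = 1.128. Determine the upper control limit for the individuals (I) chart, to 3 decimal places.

1555.863

X̄ = (1527 + 1523 + 1535 + 1530 + 1527 + 1540 + 1521 + 1535 + 1524 + 1528 + 1527 + 1544 + 1531) / 13 = 1530.1538
Moving ranges: 4, 12, 5, 3, 13, 19, 14, 11, 4, 1, 17, 13; M̄R̄ = 116.0000 / 12 = 9.6667
UCL = X̄ + 3·M̄R̄/d₂ = 1530.1538 + 3 × 9.6667 / 1.128 = 1555.8631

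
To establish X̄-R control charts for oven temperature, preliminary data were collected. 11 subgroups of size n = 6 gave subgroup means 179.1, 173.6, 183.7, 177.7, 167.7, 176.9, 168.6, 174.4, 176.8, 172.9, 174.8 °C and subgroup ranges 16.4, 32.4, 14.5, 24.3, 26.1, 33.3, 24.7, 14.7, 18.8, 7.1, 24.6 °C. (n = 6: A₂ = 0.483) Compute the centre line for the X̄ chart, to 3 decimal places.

175.109

X̄̄ = (179.1 + 173.6 + 183.7 + 177.7 + 167.7 + 176.9 + 168.6 + 174.4 + 176.8 + 172.9 + 174.8) / 11 = 1926.2000 / 11 = 175.1091
CL = X̄̄ = 175.1091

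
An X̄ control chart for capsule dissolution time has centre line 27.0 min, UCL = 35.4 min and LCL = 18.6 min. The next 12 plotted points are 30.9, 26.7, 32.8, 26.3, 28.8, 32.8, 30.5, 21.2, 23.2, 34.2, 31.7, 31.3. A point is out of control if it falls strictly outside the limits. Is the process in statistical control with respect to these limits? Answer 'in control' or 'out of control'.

in control

All 12 points lie within [18.6, 35.4].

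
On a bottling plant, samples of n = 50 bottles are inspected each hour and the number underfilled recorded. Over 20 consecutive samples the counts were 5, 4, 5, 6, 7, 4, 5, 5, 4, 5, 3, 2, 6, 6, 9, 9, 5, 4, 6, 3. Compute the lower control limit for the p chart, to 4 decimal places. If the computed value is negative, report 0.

p̄ = Σdᵢ / (k·n) = 103 / (20 × 50) = 0.10300
LCL = p̄ − 3·√(p̄(1−p̄)/n) = 0.10300 − 3 × 0.04299 = -0.02596 → 0 (negative, so LCL = 0)

0.0000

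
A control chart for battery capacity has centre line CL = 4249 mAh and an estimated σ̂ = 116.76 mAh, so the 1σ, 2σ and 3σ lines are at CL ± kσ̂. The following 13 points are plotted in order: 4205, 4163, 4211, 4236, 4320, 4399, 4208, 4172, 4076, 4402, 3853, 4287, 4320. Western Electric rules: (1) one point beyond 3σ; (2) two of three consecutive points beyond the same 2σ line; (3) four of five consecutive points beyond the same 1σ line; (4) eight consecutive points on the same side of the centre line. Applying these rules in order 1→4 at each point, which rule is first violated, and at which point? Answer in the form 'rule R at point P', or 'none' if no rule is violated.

rule 1 at point 11

Zone of each point (C = within 1σ̂, B = 1σ̂–2σ̂, A = 2σ̂–3σ̂, * = beyond 3σ̂; sign = side of CL): 1:-C, 2:-C, 3:-C, 4:-C, 5:+C, 6:+B, 7:-C, 8:-C, 9:-B, 10:+B, 11:-*, 12:+C, 13:+C
Rule 1 (one point beyond the 3σ limits) is satisfied at point 11.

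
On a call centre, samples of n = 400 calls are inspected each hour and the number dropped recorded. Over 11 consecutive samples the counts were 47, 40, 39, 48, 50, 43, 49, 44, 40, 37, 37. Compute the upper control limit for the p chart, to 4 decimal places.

p̄ = Σdᵢ / (k·n) = 474 / (11 × 400) = 0.10773
UCL = p̄ + 3·√(p̄(1−p̄)/n) = 0.10773 + 3 × √(0.10773×0.89227/400) = 0.10773 + 3 × 0.01550 = 0.15423

0.1542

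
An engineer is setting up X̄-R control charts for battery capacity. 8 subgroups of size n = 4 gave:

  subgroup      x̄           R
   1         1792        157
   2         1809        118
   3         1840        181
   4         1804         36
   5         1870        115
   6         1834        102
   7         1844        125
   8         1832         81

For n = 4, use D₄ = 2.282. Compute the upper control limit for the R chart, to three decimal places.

R̄ = (157 + 118 + 181 + 36 + 115 + 102 + 125 + 81) / 8 = 915.0000 / 8 = 114.3750
UCL_R = D₄·R̄ = 2.282 × 114.3750 = 261.0038

261.004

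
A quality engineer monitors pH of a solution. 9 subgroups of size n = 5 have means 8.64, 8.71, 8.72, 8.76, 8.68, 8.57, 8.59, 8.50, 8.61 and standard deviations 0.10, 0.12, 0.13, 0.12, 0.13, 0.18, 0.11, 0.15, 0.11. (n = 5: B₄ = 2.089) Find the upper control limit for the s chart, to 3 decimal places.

s̄ = (0.10 + 0.12 + 0.13 + 0.12 + 0.13 + 0.18 + 0.11 + 0.15 + 0.11) / 9 = 0.1278
UCL_s = B₄·s̄ = 2.089 × 0.1278 = 0.2669

0.267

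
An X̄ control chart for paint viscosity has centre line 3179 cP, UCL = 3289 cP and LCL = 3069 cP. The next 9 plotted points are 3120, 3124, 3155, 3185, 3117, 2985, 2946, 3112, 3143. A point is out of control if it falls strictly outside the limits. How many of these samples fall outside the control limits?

Compare each point to [3069, 3289]: sample 6 = 2985 < LCL; sample 7 = 2946 < LCL.

2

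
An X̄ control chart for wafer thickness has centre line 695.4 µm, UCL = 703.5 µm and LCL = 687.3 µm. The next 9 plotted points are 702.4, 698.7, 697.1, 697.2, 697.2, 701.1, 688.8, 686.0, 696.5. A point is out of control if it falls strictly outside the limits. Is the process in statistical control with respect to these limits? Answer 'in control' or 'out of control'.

Compare each point to [687.3, 703.5]: sample 8 = 686.0 < LCL.

out of control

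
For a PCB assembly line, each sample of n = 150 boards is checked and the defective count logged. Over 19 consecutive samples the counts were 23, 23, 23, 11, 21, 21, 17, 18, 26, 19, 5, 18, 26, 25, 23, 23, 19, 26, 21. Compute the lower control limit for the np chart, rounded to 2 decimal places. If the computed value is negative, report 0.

7.82

p̄ = Σdᵢ / (k·n) = 388 / (19 × 150) = 0.13614
LCL = np̄ − 3·√(np̄(1−p̄)) = 20.4211 − 3 × 4.2001 = 7.8207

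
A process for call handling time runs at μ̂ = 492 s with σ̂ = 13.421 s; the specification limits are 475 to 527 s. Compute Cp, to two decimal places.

0.65

Cp = (USL − LSL) / (6σ̂) = (527 − 475) / (6 × 13.421) = 52.0000 / 80.5260 = 0.6458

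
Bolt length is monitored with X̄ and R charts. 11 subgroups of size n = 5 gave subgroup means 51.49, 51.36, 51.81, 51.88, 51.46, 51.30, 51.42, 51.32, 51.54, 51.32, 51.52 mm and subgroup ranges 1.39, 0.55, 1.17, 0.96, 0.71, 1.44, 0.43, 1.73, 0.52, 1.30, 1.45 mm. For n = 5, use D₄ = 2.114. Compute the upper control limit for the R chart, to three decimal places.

R̄ = (1.39 + 0.55 + 1.17 + 0.96 + 0.71 + 1.44 + 0.43 + 1.73 + 0.52 + 1.30 + 1.45) / 11 = 11.6500 / 11 = 1.0591
UCL_R = D₄·R̄ = 2.114 × 1.0591 = 2.2389

2.239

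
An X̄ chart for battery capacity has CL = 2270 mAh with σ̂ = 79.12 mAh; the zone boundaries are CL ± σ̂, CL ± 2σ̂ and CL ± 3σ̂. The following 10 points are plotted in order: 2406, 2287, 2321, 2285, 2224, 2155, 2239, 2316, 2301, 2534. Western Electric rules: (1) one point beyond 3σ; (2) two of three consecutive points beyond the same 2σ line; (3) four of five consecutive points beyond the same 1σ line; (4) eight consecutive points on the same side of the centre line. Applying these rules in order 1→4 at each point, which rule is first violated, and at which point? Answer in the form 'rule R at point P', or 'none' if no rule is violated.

Zone of each point (C = within 1σ̂, B = 1σ̂–2σ̂, A = 2σ̂–3σ̂, * = beyond 3σ̂; sign = side of CL): 1:+B, 2:+C, 3:+C, 4:+C, 5:-C, 6:-B, 7:-C, 8:+C, 9:+C, 10:+*
Rule 1 (one point beyond the 3σ limits) is satisfied at point 10.

rule 1 at point 10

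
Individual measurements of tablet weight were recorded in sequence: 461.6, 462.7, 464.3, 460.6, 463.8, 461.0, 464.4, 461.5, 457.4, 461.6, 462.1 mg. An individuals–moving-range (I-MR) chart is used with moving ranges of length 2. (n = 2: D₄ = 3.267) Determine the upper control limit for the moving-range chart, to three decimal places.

8.984

Moving ranges: 1.1, 1.6, 3.7, 3.2, 2.8, 3.4, 2.9, 4.1, 4.2, 0.5; M̄R̄ = 27.5000 / 10 = 2.7500
UCL_MR = D₄·M̄R̄ = 3.267 × 2.7500 = 8.9842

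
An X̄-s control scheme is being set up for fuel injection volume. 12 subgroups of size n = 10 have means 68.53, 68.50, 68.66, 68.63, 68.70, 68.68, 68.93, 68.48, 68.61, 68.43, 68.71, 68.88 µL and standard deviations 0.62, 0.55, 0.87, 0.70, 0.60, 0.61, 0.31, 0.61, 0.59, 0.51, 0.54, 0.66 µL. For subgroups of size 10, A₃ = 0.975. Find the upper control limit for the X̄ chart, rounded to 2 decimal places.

X̄̄ = (68.53 + 68.50 + 68.66 + 68.63 + 68.70 + 68.68 + 68.93 + 68.48 + 68.61 + 68.43 + 68.71 + 68.88) / 12 = 68.6450
s̄ = (0.62 + 0.55 + 0.87 + 0.70 + 0.60 + 0.61 + 0.31 + 0.61 + 0.59 + 0.51 + 0.54 + 0.66) / 12 = 0.5975
UCL = X̄̄ + A₃·s̄ = 68.6450 + 0.975 × 0.5975 = 69.2276

69.23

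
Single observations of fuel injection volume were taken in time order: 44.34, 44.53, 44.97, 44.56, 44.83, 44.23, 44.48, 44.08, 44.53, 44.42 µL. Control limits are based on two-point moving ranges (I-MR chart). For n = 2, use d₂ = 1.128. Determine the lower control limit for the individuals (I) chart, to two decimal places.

X̄ = (44.34 + 44.53 + 44.97 + 44.56 + 44.83 + 44.23 + 44.48 + 44.08 + 44.53 + 44.42) / 10 = 44.4970
Moving ranges: 0.19, 0.44, 0.41, 0.27, 0.60, 0.25, 0.40, 0.45, 0.11; M̄R̄ = 3.1200 / 9 = 0.3467
LCL = X̄ − 3·M̄R̄/d₂ = 44.4970 − 3 × 0.3467 / 1.128 = 43.5750

43.58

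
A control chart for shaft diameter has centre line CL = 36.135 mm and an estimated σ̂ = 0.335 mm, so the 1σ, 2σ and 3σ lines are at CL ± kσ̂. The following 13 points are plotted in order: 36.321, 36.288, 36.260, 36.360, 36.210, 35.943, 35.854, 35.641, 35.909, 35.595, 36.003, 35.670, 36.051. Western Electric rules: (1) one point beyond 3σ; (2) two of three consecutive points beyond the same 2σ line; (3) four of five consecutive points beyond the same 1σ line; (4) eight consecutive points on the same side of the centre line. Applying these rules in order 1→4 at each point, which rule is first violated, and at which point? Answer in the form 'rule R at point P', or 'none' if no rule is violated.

rule 4 at point 13

Zone of each point (C = within 1σ̂, B = 1σ̂–2σ̂, A = 2σ̂–3σ̂, * = beyond 3σ̂; sign = side of CL): 1:+C, 2:+C, 3:+C, 4:+C, 5:+C, 6:-C, 7:-C, 8:-B, 9:-C, 10:-B, 11:-C, 12:-B, 13:-C
Rule 4 (eight consecutive points on the same side of the centre line) is satisfied at point 13.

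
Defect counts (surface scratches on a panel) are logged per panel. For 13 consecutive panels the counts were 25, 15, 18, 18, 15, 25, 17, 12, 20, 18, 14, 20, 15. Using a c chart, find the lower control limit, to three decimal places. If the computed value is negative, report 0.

c̄ = (25 + 15 + 18 + 18 + 15 + 25 + 17 + 12 + 20 + 18 + 14 + 20 + 15) / 13 = 232 / 13 = 17.8462
LCL = c̄ − 3√c̄ = 17.8462 − 3 × 4.2245 = 5.1727

5.173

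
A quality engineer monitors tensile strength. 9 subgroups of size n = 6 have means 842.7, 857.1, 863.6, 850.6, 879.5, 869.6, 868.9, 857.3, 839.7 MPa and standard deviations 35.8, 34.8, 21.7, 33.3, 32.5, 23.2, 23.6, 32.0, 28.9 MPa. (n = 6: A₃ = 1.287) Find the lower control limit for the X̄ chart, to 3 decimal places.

X̄̄ = (842.7 + 857.1 + 863.6 + 850.6 + 879.5 + 869.6 + 868.9 + 857.3 + 839.7) / 9 = 858.7778
s̄ = (35.8 + 34.8 + 21.7 + 33.3 + 32.5 + 23.2 + 23.6 + 32.0 + 28.9) / 9 = 29.5333
LCL = X̄̄ − A₃·s̄ = 858.7778 − 1.287 × 29.5333 = 820.7684

820.768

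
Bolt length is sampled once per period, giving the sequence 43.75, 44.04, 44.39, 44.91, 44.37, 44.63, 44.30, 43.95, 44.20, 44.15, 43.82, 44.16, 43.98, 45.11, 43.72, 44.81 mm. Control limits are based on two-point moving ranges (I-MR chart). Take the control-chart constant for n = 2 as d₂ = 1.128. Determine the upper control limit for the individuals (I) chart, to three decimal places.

X̄ = (43.75 + 44.04 + 44.39 + 44.91 + 44.37 + 44.63 + 44.30 + 43.95 + 44.20 + 44.15 + 43.82 + 44.16 + 43.98 + 45.11 + 43.72 + 44.81) / 16 = 44.2681
Moving ranges: 0.29, 0.35, 0.52, 0.54, 0.26, 0.33, 0.35, 0.25, 0.05, 0.33, 0.34, 0.18, 1.13, 1.39, 1.09; M̄R̄ = 7.4000 / 15 = 0.4933
UCL = X̄ + 3·M̄R̄/d₂ = 44.2681 + 3 × 0.4933 / 1.128 = 45.5802

45.580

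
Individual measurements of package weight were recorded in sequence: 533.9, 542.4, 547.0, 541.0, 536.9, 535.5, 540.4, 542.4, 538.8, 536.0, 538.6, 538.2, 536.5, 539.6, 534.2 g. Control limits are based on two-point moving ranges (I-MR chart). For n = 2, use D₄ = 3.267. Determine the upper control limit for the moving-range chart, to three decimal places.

Moving ranges: 8.5, 4.6, 6.0, 4.1, 1.4, 4.9, 2.0, 3.6, 2.8, 2.6, 0.4, 1.7, 3.1, 5.4; M̄R̄ = 51.1000 / 14 = 3.6500
UCL_MR = D₄·M̄R̄ = 3.267 × 3.6500 = 11.9245

11.925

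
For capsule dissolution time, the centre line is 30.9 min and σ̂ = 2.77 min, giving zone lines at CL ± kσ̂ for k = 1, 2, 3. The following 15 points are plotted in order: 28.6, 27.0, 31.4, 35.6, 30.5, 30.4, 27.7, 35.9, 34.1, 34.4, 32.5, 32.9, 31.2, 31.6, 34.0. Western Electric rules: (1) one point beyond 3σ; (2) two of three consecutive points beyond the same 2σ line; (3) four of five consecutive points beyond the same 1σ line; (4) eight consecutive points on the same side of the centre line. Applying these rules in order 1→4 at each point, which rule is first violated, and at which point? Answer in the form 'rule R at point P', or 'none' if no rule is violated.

Zone of each point (C = within 1σ̂, B = 1σ̂–2σ̂, A = 2σ̂–3σ̂, * = beyond 3σ̂; sign = side of CL): 1:-C, 2:-B, 3:+C, 4:+B, 5:-C, 6:-C, 7:-B, 8:+B, 9:+B, 10:+B, 11:+C, 12:+C, 13:+C, 14:+C, 15:+B
Rule 4 (eight consecutive points on the same side of the centre line) is satisfied at point 15.

rule 4 at point 15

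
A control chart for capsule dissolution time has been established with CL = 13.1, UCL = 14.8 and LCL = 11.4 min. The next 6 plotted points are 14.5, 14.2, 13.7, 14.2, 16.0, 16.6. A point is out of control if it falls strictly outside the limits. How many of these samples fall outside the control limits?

2

Compare each point to [11.4, 14.8]: sample 5 = 16.0 > UCL; sample 6 = 16.6 > UCL.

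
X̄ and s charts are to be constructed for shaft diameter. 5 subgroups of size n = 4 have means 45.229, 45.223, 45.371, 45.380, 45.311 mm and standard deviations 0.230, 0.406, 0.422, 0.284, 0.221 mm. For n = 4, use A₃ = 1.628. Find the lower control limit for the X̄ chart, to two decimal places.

X̄̄ = (45.229 + 45.223 + 45.371 + 45.380 + 45.311) / 5 = 45.3028
s̄ = (0.230 + 0.406 + 0.422 + 0.284 + 0.221) / 5 = 0.3126
LCL = X̄̄ − A₃·s̄ = 45.3028 − 1.628 × 0.3126 = 44.7939

44.79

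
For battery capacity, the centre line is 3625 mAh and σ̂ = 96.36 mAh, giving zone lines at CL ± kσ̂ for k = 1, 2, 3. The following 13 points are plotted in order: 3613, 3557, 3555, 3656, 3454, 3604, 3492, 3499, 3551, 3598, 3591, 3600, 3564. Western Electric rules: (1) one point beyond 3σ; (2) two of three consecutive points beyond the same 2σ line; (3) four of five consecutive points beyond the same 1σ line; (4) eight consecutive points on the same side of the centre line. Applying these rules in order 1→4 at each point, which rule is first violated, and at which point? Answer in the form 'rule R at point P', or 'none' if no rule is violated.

rule 4 at point 12

Zone of each point (C = within 1σ̂, B = 1σ̂–2σ̂, A = 2σ̂–3σ̂, * = beyond 3σ̂; sign = side of CL): 1:-C, 2:-C, 3:-C, 4:+C, 5:-B, 6:-C, 7:-B, 8:-B, 9:-C, 10:-C, 11:-C, 12:-C, 13:-C
Rule 4 (eight consecutive points on the same side of the centre line) is satisfied at point 12.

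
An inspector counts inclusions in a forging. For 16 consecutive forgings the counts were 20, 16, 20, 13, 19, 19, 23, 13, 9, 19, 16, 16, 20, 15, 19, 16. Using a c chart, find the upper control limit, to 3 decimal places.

c̄ = (20 + 16 + 20 + 13 + 19 + 19 + 23 + 13 + 9 + 19 + 16 + 16 + 20 + 15 + 19 + 16) / 16 = 273 / 16 = 17.0625
UCL = c̄ + 3√c̄ = 17.0625 + 3 × √17.0625 = 17.0625 + 3 × 4.1307 = 29.4545

29.455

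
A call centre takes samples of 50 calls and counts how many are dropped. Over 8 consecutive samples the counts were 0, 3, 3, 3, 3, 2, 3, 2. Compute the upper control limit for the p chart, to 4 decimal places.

p̄ = Σdᵢ / (k·n) = 19 / (8 × 50) = 0.04750
UCL = p̄ + 3·√(p̄(1−p̄)/n) = 0.04750 + 3 × √(0.04750×0.95250/50) = 0.04750 + 3 × 0.03008 = 0.13774

0.1377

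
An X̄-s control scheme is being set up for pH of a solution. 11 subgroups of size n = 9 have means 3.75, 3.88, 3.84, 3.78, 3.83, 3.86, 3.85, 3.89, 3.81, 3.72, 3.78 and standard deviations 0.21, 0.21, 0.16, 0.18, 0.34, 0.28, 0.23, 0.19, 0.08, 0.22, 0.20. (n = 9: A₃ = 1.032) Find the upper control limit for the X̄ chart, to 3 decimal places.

4.033

X̄̄ = (3.75 + 3.88 + 3.84 + 3.78 + 3.83 + 3.86 + 3.85 + 3.89 + 3.81 + 3.72 + 3.78) / 11 = 3.8173
s̄ = (0.21 + 0.21 + 0.16 + 0.18 + 0.34 + 0.28 + 0.23 + 0.19 + 0.08 + 0.22 + 0.20) / 11 = 0.2091
UCL = X̄̄ + A₃·s̄ = 3.8173 + 1.032 × 0.2091 = 4.0331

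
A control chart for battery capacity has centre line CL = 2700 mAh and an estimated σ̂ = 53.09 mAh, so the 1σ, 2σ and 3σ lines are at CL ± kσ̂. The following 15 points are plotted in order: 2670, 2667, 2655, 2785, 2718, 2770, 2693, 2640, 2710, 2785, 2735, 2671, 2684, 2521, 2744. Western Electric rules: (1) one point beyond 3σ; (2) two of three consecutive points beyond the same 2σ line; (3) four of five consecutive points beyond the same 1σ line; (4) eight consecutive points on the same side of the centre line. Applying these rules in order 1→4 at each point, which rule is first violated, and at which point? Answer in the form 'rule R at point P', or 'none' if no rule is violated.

rule 1 at point 14

Zone of each point (C = within 1σ̂, B = 1σ̂–2σ̂, A = 2σ̂–3σ̂, * = beyond 3σ̂; sign = side of CL): 1:-C, 2:-C, 3:-C, 4:+B, 5:+C, 6:+B, 7:-C, 8:-B, 9:+C, 10:+B, 11:+C, 12:-C, 13:-C, 14:-*, 15:+C
Rule 1 (one point beyond the 3σ limits) is satisfied at point 14.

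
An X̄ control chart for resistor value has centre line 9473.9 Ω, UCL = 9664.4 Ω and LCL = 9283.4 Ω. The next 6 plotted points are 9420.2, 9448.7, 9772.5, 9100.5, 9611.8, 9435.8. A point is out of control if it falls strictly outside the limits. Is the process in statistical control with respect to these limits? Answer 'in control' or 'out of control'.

Compare each point to [9283.4, 9664.4]: sample 3 = 9772.5 > UCL; sample 4 = 9100.5 < LCL.

out of control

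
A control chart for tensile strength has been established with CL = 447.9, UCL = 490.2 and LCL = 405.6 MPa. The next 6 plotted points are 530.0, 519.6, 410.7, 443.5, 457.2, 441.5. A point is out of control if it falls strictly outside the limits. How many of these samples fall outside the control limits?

Compare each point to [405.6, 490.2]: sample 1 = 530.0 > UCL; sample 2 = 519.6 > UCL.

2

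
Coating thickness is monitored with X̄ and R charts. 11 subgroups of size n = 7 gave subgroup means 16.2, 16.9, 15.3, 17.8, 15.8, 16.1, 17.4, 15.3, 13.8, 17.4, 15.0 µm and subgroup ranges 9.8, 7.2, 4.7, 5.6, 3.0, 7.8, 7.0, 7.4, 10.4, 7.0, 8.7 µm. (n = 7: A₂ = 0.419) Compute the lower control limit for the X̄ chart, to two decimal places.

X̄̄ = (16.2 + 16.9 + 15.3 + 17.8 + 15.8 + 16.1 + 17.4 + 15.3 + 13.8 + 17.4 + 15.0) / 11 = 177.0000 / 11 = 16.0909
R̄ = (9.8 + 7.2 + 4.7 + 5.6 + 3.0 + 7.8 + 7.0 + 7.4 + 10.4 + 7.0 + 8.7) / 11 = 78.6000 / 11 = 7.1455
LCL = X̄̄ − A₂·R̄ = 16.0909 − 0.419 × 7.1455 = 13.0970

13.10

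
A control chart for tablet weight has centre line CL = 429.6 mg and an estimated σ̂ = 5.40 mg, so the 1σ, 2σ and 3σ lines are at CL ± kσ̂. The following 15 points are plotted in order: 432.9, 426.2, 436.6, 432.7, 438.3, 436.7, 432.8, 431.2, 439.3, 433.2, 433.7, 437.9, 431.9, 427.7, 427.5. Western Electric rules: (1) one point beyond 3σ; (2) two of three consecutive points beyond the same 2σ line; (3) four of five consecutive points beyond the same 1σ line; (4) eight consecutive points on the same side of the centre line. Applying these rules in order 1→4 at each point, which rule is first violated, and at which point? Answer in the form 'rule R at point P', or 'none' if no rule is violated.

rule 4 at point 10

Zone of each point (C = within 1σ̂, B = 1σ̂–2σ̂, A = 2σ̂–3σ̂, * = beyond 3σ̂; sign = side of CL): 1:+C, 2:-C, 3:+B, 4:+C, 5:+B, 6:+B, 7:+C, 8:+C, 9:+B, 10:+C, 11:+C, 12:+B, 13:+C, 14:-C, 15:-C
Rule 4 (eight consecutive points on the same side of the centre line) is satisfied at point 10.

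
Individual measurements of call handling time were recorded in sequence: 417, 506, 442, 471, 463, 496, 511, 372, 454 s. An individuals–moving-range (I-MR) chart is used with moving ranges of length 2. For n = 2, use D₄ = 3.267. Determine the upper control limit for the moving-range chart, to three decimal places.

Moving ranges: 89, 64, 29, 8, 33, 15, 139, 82; M̄R̄ = 459.0000 / 8 = 57.3750
UCL_MR = D₄·M̄R̄ = 3.267 × 57.3750 = 187.4441

187.444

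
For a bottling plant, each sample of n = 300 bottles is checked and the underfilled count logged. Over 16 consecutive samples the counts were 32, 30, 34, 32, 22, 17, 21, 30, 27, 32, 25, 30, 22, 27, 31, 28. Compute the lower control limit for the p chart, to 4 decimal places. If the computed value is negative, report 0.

0.0417

p̄ = Σdᵢ / (k·n) = 440 / (16 × 300) = 0.09167
LCL = p̄ − 3·√(p̄(1−p̄)/n) = 0.09167 − 3 × 0.01666 = 0.04169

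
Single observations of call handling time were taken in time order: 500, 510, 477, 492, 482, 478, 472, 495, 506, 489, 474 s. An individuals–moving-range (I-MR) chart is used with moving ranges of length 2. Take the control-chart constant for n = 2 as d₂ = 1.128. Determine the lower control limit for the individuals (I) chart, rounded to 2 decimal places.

X̄ = (500 + 510 + 477 + 492 + 482 + 478 + 472 + 495 + 506 + 489 + 474) / 11 = 488.6364
Moving ranges: 10, 33, 15, 10, 4, 6, 23, 11, 17, 15; M̄R̄ = 144.0000 / 10 = 14.4000
LCL = X̄ − 3·M̄R̄/d₂ = 488.6364 − 3 × 14.4000 / 1.128 = 450.3385

450.34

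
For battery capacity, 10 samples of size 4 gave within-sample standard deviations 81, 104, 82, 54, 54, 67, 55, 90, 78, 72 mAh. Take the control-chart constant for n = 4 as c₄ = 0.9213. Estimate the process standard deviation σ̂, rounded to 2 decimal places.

s̄ = (81 + 104 + 82 + 54 + 54 + 67 + 55 + 90 + 78 + 72) / 10 = 73.7000
σ̂ = s̄ / c₄ = 73.7000 / 0.9213 = 79.9957

80.00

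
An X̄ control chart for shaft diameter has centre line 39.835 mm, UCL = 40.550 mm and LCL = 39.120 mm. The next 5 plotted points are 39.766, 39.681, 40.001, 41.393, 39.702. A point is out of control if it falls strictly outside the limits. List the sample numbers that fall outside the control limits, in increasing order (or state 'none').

Compare each point to [39.120, 40.550]: sample 4 = 41.393 > UCL.

4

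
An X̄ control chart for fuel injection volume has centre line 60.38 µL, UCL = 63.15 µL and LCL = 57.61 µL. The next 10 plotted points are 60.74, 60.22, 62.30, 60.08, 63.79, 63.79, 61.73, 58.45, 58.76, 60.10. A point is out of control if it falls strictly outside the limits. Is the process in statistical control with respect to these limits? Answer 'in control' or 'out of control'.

out of control

Compare each point to [57.61, 63.15]: sample 5 = 63.79 > UCL; sample 6 = 63.79 > UCL.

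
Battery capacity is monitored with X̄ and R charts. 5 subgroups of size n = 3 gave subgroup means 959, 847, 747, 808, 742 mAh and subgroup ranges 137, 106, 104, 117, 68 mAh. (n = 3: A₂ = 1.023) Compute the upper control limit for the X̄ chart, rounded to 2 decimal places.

X̄̄ = (959 + 847 + 747 + 808 + 742) / 5 = 4103.0000 / 5 = 820.6000
R̄ = (137 + 106 + 104 + 117 + 68) / 5 = 532.0000 / 5 = 106.4000
UCL = X̄̄ + A₂·R̄ = 820.6000 + 1.023 × 106.4000 = 929.4472

929.45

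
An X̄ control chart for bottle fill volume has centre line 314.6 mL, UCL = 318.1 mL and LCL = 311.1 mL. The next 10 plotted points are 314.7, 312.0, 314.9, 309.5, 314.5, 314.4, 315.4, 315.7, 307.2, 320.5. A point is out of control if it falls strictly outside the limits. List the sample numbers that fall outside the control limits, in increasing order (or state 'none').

4, 9, 10

Compare each point to [311.1, 318.1]: sample 4 = 309.5 < LCL; sample 9 = 307.2 < LCL; sample 10 = 320.5 > UCL.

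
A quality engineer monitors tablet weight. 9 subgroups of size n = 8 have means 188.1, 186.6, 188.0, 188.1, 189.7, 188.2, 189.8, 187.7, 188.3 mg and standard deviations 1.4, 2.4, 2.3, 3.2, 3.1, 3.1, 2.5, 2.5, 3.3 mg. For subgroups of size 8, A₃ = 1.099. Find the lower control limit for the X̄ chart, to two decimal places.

X̄̄ = (188.1 + 186.6 + 188.0 + 188.1 + 189.7 + 188.2 + 189.8 + 187.7 + 188.3) / 9 = 188.2778
s̄ = (1.4 + 2.4 + 2.3 + 3.2 + 3.1 + 3.1 + 2.5 + 2.5 + 3.3) / 9 = 2.6444
LCL = X̄̄ − A₃·s̄ = 188.2778 − 1.099 × 2.6444 = 185.3715

185.37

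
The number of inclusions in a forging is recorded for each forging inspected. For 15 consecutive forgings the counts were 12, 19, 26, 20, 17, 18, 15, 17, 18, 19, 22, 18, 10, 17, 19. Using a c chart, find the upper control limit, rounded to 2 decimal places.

30.46

c̄ = (12 + 19 + 26 + 20 + 17 + 18 + 15 + 17 + 18 + 19 + 22 + 18 + 10 + 17 + 19) / 15 = 267 / 15 = 17.8000
UCL = c̄ + 3√c̄ = 17.8000 + 3 × √17.8000 = 17.8000 + 3 × 4.2190 = 30.4570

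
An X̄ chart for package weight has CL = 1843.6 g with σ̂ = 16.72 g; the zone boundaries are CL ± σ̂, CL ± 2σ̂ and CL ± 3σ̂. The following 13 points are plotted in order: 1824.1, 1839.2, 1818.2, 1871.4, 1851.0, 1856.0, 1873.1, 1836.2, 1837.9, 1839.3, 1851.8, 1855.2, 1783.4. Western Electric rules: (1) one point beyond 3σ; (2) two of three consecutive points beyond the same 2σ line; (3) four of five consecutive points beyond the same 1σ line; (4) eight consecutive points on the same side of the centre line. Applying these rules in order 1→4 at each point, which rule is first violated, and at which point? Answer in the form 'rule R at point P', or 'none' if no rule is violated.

Zone of each point (C = within 1σ̂, B = 1σ̂–2σ̂, A = 2σ̂–3σ̂, * = beyond 3σ̂; sign = side of CL): 1:-B, 2:-C, 3:-B, 4:+B, 5:+C, 6:+C, 7:+B, 8:-C, 9:-C, 10:-C, 11:+C, 12:+C, 13:-*
Rule 1 (one point beyond the 3σ limits) is satisfied at point 13.

rule 1 at point 13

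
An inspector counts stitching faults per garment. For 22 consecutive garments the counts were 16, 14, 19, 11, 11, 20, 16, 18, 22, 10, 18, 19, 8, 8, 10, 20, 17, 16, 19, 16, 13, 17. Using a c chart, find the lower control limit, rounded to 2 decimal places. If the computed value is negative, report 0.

c̄ = (16 + 14 + 19 + 11 + 11 + 20 + 16 + 18 + 22 + 10 + 18 + 19 + 8 + 8 + 10 + 20 + 17 + 16 + 19 + 16 + 13 + 17) / 22 = 338 / 22 = 15.3636
LCL = c̄ − 3√c̄ = 15.3636 − 3 × 3.9196 = 3.6047

3.60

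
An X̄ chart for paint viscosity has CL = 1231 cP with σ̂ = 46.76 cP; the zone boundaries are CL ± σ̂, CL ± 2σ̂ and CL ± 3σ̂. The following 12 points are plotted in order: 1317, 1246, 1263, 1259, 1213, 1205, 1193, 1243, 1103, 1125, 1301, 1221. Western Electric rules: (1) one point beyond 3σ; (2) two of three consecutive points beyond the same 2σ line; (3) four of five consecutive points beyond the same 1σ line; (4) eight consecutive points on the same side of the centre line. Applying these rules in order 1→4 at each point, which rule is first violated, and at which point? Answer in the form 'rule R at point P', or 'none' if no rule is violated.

rule 2 at point 10

Zone of each point (C = within 1σ̂, B = 1σ̂–2σ̂, A = 2σ̂–3σ̂, * = beyond 3σ̂; sign = side of CL): 1:+B, 2:+C, 3:+C, 4:+C, 5:-C, 6:-C, 7:-C, 8:+C, 9:-A, 10:-A, 11:+B, 12:-C
Rule 2 (two of three consecutive points beyond the same 2σ limit) is satisfied at point 10.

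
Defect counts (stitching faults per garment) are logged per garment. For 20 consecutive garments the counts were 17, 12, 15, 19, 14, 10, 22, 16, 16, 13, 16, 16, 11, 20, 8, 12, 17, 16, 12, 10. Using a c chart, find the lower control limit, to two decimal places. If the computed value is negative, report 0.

c̄ = (17 + 12 + 15 + 19 + 14 + 10 + 22 + 16 + 16 + 13 + 16 + 16 + 11 + 20 + 8 + 12 + 17 + 16 + 12 + 10) / 20 = 292 / 20 = 14.6000
LCL = c̄ − 3√c̄ = 14.6000 − 3 × 3.8210 = 3.1370

3.14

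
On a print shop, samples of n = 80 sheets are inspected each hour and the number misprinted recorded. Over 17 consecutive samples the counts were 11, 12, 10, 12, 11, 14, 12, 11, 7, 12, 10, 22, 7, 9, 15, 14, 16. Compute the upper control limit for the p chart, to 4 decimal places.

p̄ = Σdᵢ / (k·n) = 205 / (17 × 80) = 0.15074
UCL = p̄ + 3·√(p̄(1−p̄)/n) = 0.15074 + 3 × √(0.15074×0.84926/80) = 0.15074 + 3 × 0.04000 = 0.27074

0.2707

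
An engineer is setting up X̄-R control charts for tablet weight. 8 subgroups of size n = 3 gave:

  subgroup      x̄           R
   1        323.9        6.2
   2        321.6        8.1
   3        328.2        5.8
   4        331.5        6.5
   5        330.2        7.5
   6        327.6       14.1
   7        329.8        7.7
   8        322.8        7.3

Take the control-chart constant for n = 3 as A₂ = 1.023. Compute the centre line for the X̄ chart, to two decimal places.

326.95

X̄̄ = (323.9 + 321.6 + 328.2 + 331.5 + 330.2 + 327.6 + 329.8 + 322.8) / 8 = 2615.6000 / 8 = 326.9500
CL = X̄̄ = 326.9500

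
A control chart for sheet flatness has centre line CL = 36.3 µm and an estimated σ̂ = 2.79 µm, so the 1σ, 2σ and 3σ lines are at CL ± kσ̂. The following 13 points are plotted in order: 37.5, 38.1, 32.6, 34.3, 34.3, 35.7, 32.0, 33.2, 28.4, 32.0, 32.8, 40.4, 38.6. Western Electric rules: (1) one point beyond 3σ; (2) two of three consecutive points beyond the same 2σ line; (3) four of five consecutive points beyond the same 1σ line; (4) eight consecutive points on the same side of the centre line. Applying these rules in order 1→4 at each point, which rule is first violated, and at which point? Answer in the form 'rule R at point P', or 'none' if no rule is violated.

rule 3 at point 10

Zone of each point (C = within 1σ̂, B = 1σ̂–2σ̂, A = 2σ̂–3σ̂, * = beyond 3σ̂; sign = side of CL): 1:+C, 2:+C, 3:-B, 4:-C, 5:-C, 6:-C, 7:-B, 8:-B, 9:-A, 10:-B, 11:-B, 12:+B, 13:+C
Rule 3 (four of five consecutive points beyond the same 1σ limit) is satisfied at point 10.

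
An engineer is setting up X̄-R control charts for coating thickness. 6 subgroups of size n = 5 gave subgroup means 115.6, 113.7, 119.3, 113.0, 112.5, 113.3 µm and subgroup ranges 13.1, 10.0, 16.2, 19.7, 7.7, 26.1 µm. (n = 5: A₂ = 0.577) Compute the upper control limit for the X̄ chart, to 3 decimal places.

X̄̄ = (115.6 + 113.7 + 119.3 + 113.0 + 112.5 + 113.3) / 6 = 687.4000 / 6 = 114.5667
R̄ = (13.1 + 10.0 + 16.2 + 19.7 + 7.7 + 26.1) / 6 = 92.8000 / 6 = 15.4667
UCL = X̄̄ + A₂·R̄ = 114.5667 + 0.577 × 15.4667 = 123.4909

123.491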